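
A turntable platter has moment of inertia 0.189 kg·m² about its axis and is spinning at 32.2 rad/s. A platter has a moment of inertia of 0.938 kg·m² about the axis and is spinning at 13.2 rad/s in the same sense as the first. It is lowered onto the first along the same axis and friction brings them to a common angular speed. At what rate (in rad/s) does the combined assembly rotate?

|ω_f| ≈ 16.4 rad/s

No external torque acts about the common axis, so total angular momentum is conserved.
Taking A's sense as positive: L = (0.1890)(32.2) + (0.9380)(13.2) = 18.47 kg·m²·rad/s.
Combined I = 0.1890 + 0.9380 = 1.127 kg·m².
ω_f = L / I = 18.47 / 1.127 = 16.39 rad/s.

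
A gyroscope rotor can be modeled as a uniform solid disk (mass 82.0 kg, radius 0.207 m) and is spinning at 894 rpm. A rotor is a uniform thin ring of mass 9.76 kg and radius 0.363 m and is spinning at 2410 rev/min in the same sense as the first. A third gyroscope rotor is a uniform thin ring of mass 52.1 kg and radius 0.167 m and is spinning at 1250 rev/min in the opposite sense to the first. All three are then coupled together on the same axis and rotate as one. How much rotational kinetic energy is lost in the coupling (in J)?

ΔKE lost ≈ 51200 J

The coupling torques are internal; angular momentum about the shared axis is conserved.
Moments of inertia: I_A = ½(82.0)(0.207)² = 1.757 kg·m²; I_B = (9.76)(0.363)² = 1.286 kg·m²; I_C = (52.1)(0.167)² = 1.453 kg·m².
Taking A's sense as positive: L = (1.757)(894) + (1.286)(2410) − (1.453)(1250) = 2854 kg·m²·rpm.
Combined I = 1.757 + 1.286 + 1.453 = 4.496 kg·m².
ω_f = L / I = 2854 / 4.496 = 634.7 rpm.
KE_i = ½ΣIω² = 61100 J; KE_f = ½(4.496)(66.47)² = 9932 J.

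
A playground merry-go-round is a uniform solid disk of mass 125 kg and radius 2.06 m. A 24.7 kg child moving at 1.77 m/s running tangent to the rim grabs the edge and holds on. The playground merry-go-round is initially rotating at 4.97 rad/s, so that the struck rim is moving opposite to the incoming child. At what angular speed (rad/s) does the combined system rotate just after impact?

About the axle the impulsive forces during the collision are internal, so angular momentum about that axis is conserved.
I_p = ½(125)(2.06)² = 265.2 kg·m². Taking the sense of the child's angular momentum as positive, L_{child} = m v R = (24.7)(1.77)(2.06) = 90.06 kg·m²/s.
L_i = −I_p ω_p + m v R = −(265.2)(4.97) + 90.06 = -1228 kg·m²/s.
After sticking, I_f = I_p + m R² = 265.2 + (24.7)(2.06)² = 370.0 kg·m².
ω_f = L_i / I_f = -1228 / 370.0 = -3.319 rad/s.

|ω_f| ≈ 3.32 rad/s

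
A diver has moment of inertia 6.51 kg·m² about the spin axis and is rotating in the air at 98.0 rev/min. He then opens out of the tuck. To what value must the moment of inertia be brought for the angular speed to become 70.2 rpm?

I₂ ≈ 9.09 kg·m²

Angular momentum about the spin axis is conserved since the torque about it is zero.
I₂ = I₁ω₁ / ω₂ = (6.51)(98.0) / (70.2) = 9.088 kg·m².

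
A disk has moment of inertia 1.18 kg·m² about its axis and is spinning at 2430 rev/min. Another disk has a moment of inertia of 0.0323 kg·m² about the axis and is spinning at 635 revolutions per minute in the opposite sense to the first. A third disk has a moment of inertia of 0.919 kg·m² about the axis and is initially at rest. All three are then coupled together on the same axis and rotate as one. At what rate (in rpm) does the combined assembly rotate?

|ω_f| ≈ 1340 rpm

No external torque acts about the common axis, so total angular momentum is conserved.
Taking A's sense as positive: L = (1.180)(2430) − (0.03230)(635) = 2847 kg·m²·rpm.
Combined I = 1.180 + 0.03230 + 0.9190 = 2.131 kg·m².
ω_f = L / I = 2847 / 2.131 = 1336 rpm.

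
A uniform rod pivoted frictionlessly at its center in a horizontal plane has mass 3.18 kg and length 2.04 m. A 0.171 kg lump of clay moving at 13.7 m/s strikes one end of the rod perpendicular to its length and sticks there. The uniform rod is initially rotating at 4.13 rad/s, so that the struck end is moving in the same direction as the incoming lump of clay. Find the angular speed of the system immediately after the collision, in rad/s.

About the pivot the impulsive forces during the collision are internal, so angular momentum about that axis is conserved.
I_p = (1/12)(3.18)(2.04)² = 1.103 kg·m². Taking the sense of the lump of clay's angular momentum as positive, L_{lump} = m v R = (0.171)(13.7)(2.04/2) = 2.390 kg·m²/s.
L_i = +I_p ω_p + m v R = +(1.103)(4.13) + 2.390 = 6.944 kg·m²/s.
After sticking, I_f = I_p + m R² = 1.103 + (0.171)(2.04/2)² = 1.281 kg·m².
ω_f = L_i / I_f = 6.944 / 1.281 = 5.422 rad/s.

|ω_f| ≈ 5.42 rad/s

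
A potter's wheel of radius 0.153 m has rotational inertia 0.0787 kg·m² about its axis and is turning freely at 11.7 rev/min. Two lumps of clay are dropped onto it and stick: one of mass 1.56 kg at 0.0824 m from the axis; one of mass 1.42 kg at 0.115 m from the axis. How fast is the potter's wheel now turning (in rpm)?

ω_f ≈ 8.52 rpm

The added mass arrives with no angular momentum about the axis, and any external torque about the axis is negligible, so the system's angular momentum is conserved.
Added inertia Σmr² = (1.56)(0.0824)² + (1.42)(0.115)² = 0.02937 kg·m²; I_f = 0.07870 + 0.02937 = 0.1081 kg·m².
ω_f = I_p ω_i / I_f = (0.07870)(11.7) / 0.1081 = 8.520 rpm.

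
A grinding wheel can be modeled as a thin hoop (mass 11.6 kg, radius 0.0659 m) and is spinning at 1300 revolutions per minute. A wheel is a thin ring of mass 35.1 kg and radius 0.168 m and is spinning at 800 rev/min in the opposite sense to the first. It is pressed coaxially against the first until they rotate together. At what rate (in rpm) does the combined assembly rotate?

The coupling torques are internal; angular momentum about the shared axis is conserved.
Moments of inertia: I_A = (11.6)(0.0659)² = 0.05038 kg·m²; I_B = (35.1)(0.168)² = 0.9907 kg·m².
Taking A's sense as positive: L = (0.05038)(1300) − (0.9907)(800) = -727.0 kg·m²·rpm.
Combined I = 0.05038 + 0.9907 = 1.041 kg·m².
ω_f = L / I = -727.0 / 1.041 = -698.4 rpm.

|ω_f| ≈ 698 rpm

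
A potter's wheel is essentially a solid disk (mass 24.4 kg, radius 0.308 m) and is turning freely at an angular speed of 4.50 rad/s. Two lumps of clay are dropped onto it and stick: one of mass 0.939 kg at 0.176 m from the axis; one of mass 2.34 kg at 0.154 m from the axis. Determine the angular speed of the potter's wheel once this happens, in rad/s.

ω_f ≈ 4.19 rad/s

The added mass arrives with no angular momentum about the axis, and any external torque about the axis is negligible, so the system's angular momentum is conserved.
I_p = ½(24.4)(0.308)² = 1.157 kg·m².
Added inertia Σmr² = (0.939)(0.176)² + (2.34)(0.154)² = 0.08458 kg·m²; I_f = 1.157 + 0.08458 = 1.242 kg·m².
ω_f = I_p ω_i / I_f = (1.157)(4.50) / 1.242 = 4.194 rad/s.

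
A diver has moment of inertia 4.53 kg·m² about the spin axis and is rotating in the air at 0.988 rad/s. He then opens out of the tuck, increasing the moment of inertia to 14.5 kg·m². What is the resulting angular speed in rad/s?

No external torque acts about the spin axis, so angular momentum is conserved.
ω₂ = I₁ω₁ / I₂ = (4.530)(0.988 rad/s) / (14.50) = 0.3087 rad/s.

ω₂ ≈ 0.309 rad/s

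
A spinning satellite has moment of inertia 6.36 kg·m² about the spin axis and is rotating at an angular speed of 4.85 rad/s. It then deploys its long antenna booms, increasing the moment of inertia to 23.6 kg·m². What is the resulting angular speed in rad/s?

With no external torque about the axis, L is conserved: I₁ω₁ = I₂ω₂.
ω₂ = I₁ω₁ / I₂ = (6.360)(4.85 rad/s) / (23.60) = 1.307 rad/s.

ω₂ ≈ 1.31 rad/s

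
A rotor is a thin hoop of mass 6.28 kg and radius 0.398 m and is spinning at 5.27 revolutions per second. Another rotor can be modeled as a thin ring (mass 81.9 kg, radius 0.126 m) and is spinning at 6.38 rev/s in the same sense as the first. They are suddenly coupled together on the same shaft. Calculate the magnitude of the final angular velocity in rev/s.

No external torque acts about the common axis, so total angular momentum is conserved.
Moments of inertia: I_A = (6.28)(0.398)² = 0.9948 kg·m²; I_B = (81.9)(0.126)² = 1.300 kg·m².
Taking A's sense as positive: L = (0.9948)(5.27) + (1.300)(6.38) = 13.54 kg·m²·rev/s.
Combined I = 0.9948 + 1.300 = 2.295 kg·m².
ω_f = L / I = 13.54 / 2.295 = 5.899 rev/s.

|ω_f| ≈ 5.90 rev/s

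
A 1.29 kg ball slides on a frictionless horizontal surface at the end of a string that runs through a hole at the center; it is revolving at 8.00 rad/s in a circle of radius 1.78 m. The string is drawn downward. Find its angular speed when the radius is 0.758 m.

No torque about the axis ⇒ m r₁² ω₁ = m r₂² ω₂.
ω₂ = ω₁ (r₁/r₂)² = (8.00)(1.78/0.758)² = 44.12 rad/s.

ω₂ ≈ 44.1 rad/s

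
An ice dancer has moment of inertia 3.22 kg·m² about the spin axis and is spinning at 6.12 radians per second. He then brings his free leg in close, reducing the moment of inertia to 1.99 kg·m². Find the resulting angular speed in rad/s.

Angular momentum about the spin axis is conserved since the torque about it is zero.
ω₂ = I₁ω₁ / I₂ = (3.220)(6.12 rad/s) / (1.990) = 9.903 rad/s.

ω₂ ≈ 9.90 rad/s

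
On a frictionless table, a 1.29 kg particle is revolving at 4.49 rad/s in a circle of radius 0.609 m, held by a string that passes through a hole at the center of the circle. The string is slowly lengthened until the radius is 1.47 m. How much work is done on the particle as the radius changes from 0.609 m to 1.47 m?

The constraining force is radial, so m r² ω about the center is conserved.
ω₂ = ω₁ (r₁/r₂)² = (4.49)(0.609/1.47)² = 0.7706 rad/s.
W = ΔKE = ½m(v₂² − v₁²) = -3.995 J.

W ≈ -3.99 J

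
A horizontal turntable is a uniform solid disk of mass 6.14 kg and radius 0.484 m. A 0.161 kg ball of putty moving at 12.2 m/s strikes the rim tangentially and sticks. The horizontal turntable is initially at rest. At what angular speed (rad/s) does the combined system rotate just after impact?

About the axle the impulsive forces during the collision are internal, so angular momentum about that axis is conserved.
I_p = ½(6.14)(0.484)² = 0.7192 kg·m². Taking the sense of the ball of putty's angular momentum as positive, L_{ball} = m v R = (0.161)(12.2)(0.484) = 0.9507 kg·m²/s.
L_i = 0 + 0.9507 = 0.9507 kg·m²/s.
After sticking, I_f = I_p + m R² = 0.7192 + (0.161)(0.484)² = 0.7569 kg·m².
ω_f = L_i / I_f = 0.9507 / 0.7569 = 1.256 rad/s.

|ω_f| ≈ 1.26 rad/s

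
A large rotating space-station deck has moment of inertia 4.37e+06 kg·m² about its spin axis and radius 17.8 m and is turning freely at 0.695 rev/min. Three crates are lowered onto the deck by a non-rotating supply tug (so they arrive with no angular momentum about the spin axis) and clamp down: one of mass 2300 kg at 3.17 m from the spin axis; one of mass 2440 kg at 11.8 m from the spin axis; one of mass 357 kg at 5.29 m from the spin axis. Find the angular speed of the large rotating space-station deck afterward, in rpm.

No external torque acts about the spin axis; L_before = L_after.
Added inertia Σmr² = (2300)(3.17)² + (2440)(11.8)² + (357)(5.29)² = 3.728e+05 kg·m²; I_f = 4.370e+06 + 3.728e+05 = 4.743e+06 kg·m².
ω_f = I_p ω_i / I_f = (4.370e+06)(0.695) / 4.743e+06 = 0.6404 rpm.

ω_f ≈ 0.640 rpm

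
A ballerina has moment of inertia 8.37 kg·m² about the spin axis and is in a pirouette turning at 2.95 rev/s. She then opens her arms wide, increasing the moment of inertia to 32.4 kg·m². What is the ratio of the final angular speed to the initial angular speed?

ω₂/ω₁ ≈ 0.258

With no external torque about the axis, L is conserved: I₁ω₁ = I₂ω₂.
ω₂/ω₁ = I₁/I₂ = 8.370 / 32.40 = 0.2583.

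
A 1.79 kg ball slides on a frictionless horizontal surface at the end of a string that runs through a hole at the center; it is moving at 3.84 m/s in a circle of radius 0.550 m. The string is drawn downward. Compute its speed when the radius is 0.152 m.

v₂ ≈ 13.9 m/s

The only horizontal force on the mass is along the cord (radial), so it exerts no torque about the hole and angular momentum m v r is conserved.
v₂ = v₁ r₁ / r₂ = (3.84)(0.550) / (0.152) = 13.89 m/s.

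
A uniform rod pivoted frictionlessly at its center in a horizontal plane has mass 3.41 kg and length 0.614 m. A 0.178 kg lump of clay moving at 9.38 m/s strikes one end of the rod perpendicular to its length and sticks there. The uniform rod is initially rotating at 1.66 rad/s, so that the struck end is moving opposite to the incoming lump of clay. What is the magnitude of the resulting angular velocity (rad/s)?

|ω_f| ≈ 2.70 rad/s

About the pivot the impulsive forces during the collision are internal, so angular momentum about that axis is conserved.
I_p = (1/12)(3.41)(0.614)² = 0.1071 kg·m². Taking the sense of the lump of clay's angular momentum as positive, L_{lump} = m v R = (0.178)(9.38)(0.614/2) = 0.5126 kg·m²/s.
L_i = −I_p ω_p + m v R = −(0.1071)(1.66) + 0.5126 = 0.3347 kg·m²/s.
After sticking, I_f = I_p + m R² = 0.1071 + (0.178)(0.614/2)² = 0.1239 kg·m².
ω_f = L_i / I_f = 0.3347 / 0.1239 = 2.702 rad/s.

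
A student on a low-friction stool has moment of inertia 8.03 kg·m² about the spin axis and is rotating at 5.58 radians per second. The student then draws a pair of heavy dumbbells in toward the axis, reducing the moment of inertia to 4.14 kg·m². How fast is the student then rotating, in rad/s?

ω₂ ≈ 10.8 rad/s

Angular momentum about the spin axis is conserved since the torque about it is zero.
ω₂ = I₁ω₁ / I₂ = (8.030)(5.58 rad/s) / (4.140) = 10.82 rad/s.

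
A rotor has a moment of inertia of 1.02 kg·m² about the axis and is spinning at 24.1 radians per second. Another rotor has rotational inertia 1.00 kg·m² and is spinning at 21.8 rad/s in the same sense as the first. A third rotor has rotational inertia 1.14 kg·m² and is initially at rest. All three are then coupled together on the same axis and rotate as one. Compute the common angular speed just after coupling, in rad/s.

|ω_f| ≈ 14.7 rad/s

No external torque acts about the common axis, so total angular momentum is conserved.
Taking A's sense as positive: L = (1.020)(24.1) + (1.000)(21.8) = 46.38 kg·m²·rad/s.
Combined I = 1.020 + 1.000 + 1.140 = 3.160 kg·m².
ω_f = L / I = 46.38 / 3.160 = 14.68 rad/s.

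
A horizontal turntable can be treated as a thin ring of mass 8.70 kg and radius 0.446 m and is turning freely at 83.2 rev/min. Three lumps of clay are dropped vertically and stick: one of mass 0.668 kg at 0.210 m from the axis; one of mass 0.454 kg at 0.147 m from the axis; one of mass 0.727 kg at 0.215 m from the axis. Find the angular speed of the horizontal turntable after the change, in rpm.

No external torque acts about the axis; L_before = L_after.
I_p = (8.70)(0.446)² = 1.731 kg·m².
Added inertia Σmr² = (0.668)(0.210)² + (0.454)(0.147)² + (0.727)(0.215)² = 0.07287 kg·m²; I_f = 1.731 + 0.07287 = 1.803 kg·m².
ω_f = I_p ω_i / I_f = (1.731)(83.2) / 1.803 = 79.84 rpm.

ω_f ≈ 79.8 rpm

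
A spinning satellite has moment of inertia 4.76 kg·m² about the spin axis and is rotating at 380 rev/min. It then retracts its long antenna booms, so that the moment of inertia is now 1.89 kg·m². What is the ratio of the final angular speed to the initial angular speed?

With no external torque about the axis, L is conserved: I₁ω₁ = I₂ω₂.
ω₂/ω₁ = I₁/I₂ = 4.760 / 1.890 = 2.519.

ω₂/ω₁ ≈ 2.52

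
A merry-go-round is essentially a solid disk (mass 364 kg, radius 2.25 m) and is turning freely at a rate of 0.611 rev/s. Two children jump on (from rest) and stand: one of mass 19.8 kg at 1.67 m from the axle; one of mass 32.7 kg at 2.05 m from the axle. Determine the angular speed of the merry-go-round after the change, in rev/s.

The added mass arrives with no angular momentum about the axle, and any external torque about the axle is negligible, so the system's angular momentum is conserved.
I_p = ½(364)(2.25)² = 921.4 kg·m².
Added inertia Σmr² = (19.8)(1.67)² + (32.7)(2.05)² = 192.6 kg·m²; I_f = 921.4 + 192.6 = 1114 kg·m².
ω_f = I_p ω_i / I_f = (921.4)(0.611) / 1114 = 0.5053 rev/s.

ω_f ≈ 0.505 rev/s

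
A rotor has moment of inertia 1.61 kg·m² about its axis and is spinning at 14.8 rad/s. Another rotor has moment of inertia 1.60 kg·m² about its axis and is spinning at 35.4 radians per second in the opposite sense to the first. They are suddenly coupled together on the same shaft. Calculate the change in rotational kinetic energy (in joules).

ΔKE ≈ -1010 J

No external torque acts about the common axis, so total angular momentum is conserved.
Taking A's sense as positive: L = (1.610)(14.8) − (1.600)(35.4) = -32.81 kg·m²·rad/s.
Combined I = 1.610 + 1.600 = 3.210 kg·m².
ω_f = L / I = -32.81 / 3.210 = -10.22 rad/s.
KE_i = ½ΣIω² = 1179 J; KE_f = ½(3.210)(10.22)² = 167.7 J.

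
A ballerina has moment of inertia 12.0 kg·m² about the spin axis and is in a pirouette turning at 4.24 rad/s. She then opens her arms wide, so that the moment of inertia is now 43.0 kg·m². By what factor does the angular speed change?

ω₂/ω₁ ≈ 0.279

No external torque acts about the spin axis, so angular momentum is conserved.
ω₂/ω₁ = I₁/I₂ = 12.00 / 43.00 = 0.2791.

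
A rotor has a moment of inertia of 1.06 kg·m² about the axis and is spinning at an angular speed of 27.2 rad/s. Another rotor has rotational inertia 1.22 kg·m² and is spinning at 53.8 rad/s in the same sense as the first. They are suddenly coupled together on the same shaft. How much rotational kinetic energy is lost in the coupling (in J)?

ΔKE lost ≈ 201 J

No external torque acts about the common axis, so total angular momentum is conserved.
Taking A's sense as positive: L = (1.060)(27.2) + (1.220)(53.8) = 94.47 kg·m²·rad/s.
Combined I = 1.060 + 1.220 = 2.280 kg·m².
ω_f = L / I = 94.47 / 2.280 = 41.43 rad/s.
KE_i = ½ΣIω² = 2158 J; KE_f = ½(2.280)(41.43)² = 1957 J.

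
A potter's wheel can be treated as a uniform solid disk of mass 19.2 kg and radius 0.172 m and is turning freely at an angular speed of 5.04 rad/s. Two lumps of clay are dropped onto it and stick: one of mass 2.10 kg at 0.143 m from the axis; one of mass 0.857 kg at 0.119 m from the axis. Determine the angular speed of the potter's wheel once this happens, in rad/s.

No external torque acts about the axis; L_before = L_after.
I_p = ½(19.2)(0.172)² = 0.2840 kg·m².
Added inertia Σmr² = (2.10)(0.143)² + (0.857)(0.119)² = 0.05508 kg·m²; I_f = 0.2840 + 0.05508 = 0.3391 kg·m².
ω_f = I_p ω_i / I_f = (0.2840)(5.04) / 0.3391 = 4.221 rad/s.

ω_f ≈ 4.22 rad/s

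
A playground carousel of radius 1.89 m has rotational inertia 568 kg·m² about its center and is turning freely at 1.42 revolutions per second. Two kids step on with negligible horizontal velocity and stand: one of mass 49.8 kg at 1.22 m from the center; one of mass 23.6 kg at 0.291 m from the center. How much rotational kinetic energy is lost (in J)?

energy lost ≈ 2670 J

The added mass arrives with no angular momentum about the center, and any external torque about the center is negligible, so the system's angular momentum is conserved.
Added inertia Σmr² = (49.8)(1.22)² + (23.6)(0.291)² = 76.12 kg·m²; I_f = 568.0 + 76.12 = 644.1 kg·m².
ω_f = I_p ω_i / I_f = (568.0)(1.42) / 644.1 = 1.252 rev/s.
KE_i = ½(568.0)(8.922 rad/s)² = 22610 J; KE_f = ½(644.1)(7.868)² = 19940 J.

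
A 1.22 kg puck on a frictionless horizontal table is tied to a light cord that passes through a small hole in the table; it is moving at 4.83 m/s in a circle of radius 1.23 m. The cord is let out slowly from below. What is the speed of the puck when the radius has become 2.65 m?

v₂ ≈ 2.24 m/s

Central (radial) force ⇒ zero torque about the center ⇒ m v r is constant.
v₂ = v₁ r₁ / r₂ = (4.83)(1.23) / (2.65) = 2.242 m/s.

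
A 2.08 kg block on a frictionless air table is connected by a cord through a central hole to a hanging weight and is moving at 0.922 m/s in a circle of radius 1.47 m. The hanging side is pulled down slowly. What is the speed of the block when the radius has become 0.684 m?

v₂ ≈ 1.98 m/s

Central (radial) force ⇒ zero torque about the center ⇒ m v r is constant.
v₂ = v₁ r₁ / r₂ = (0.922)(1.47) / (0.684) = 1.981 m/s.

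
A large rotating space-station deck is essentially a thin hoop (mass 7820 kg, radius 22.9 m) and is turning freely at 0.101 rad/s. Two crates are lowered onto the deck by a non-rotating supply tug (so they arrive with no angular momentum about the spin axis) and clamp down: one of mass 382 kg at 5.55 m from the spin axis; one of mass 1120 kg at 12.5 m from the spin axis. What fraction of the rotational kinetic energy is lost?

fraction ≈ 0.0436

The added mass arrives with no angular momentum about the spin axis, and any external torque about the spin axis is negligible, so the system's angular momentum is conserved.
I_p = (7820)(22.9)² = 4.101e+06 kg·m².
Added inertia Σmr² = (382)(5.55)² + (1120)(12.5)² = 1.868e+05 kg·m²; I_f = 4.101e+06 + 1.868e+05 = 4.288e+06 kg·m².
ω_f = I_p ω_i / I_f = (4.101e+06)(0.101) / 4.288e+06 = 0.09660 rad/s.
KE_i = ½(4.101e+06)(0.1010 rad/s)² = 20920 J; KE_f = ½(4.288e+06)(0.09660)² = 20010 J.
Fraction lost = 0.04356.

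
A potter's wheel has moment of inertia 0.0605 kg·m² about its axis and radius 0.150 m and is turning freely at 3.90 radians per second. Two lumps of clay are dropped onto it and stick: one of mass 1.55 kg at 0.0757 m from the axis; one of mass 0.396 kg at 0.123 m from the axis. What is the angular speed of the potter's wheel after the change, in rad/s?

ω_f ≈ 3.13 rad/s

The added mass arrives with no angular momentum about the axis, and any external torque about the axis is negligible, so the system's angular momentum is conserved.
Added inertia Σmr² = (1.55)(0.0757)² + (0.396)(0.123)² = 0.01487 kg·m²; I_f = 0.06050 + 0.01487 = 0.07537 kg·m².
ω_f = I_p ω_i / I_f = (0.06050)(3.90) / 0.07537 = 3.130 rad/s.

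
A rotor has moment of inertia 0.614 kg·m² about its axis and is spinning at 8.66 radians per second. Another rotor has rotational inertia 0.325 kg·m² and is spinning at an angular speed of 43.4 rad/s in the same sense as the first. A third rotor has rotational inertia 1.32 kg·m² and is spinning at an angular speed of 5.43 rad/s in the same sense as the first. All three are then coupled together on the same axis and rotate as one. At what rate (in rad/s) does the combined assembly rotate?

The coupling torques are internal; angular momentum about the shared axis is conserved.
Taking A's sense as positive: L = (0.6140)(8.66) + (0.3250)(43.4) + (1.320)(5.43) = 26.59 kg·m²·rad/s.
Combined I = 0.6140 + 0.3250 + 1.320 = 2.259 kg·m².
ω_f = L / I = 26.59 / 2.259 = 11.77 rad/s.

|ω_f| ≈ 11.8 rad/s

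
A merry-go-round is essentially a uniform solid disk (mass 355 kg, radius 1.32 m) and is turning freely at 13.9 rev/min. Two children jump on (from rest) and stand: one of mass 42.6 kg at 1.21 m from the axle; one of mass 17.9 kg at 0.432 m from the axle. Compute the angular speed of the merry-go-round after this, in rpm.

ω_f ≈ 11.5 rpm

No external torque acts about the axle; L_before = L_after.
I_p = ½(355)(1.32)² = 309.3 kg·m².
Added inertia Σmr² = (42.6)(1.21)² + (17.9)(0.432)² = 65.71 kg·m²; I_f = 309.3 + 65.71 = 375.0 kg·m².
ω_f = I_p ω_i / I_f = (309.3)(13.9) / 375.0 = 11.46 rpm.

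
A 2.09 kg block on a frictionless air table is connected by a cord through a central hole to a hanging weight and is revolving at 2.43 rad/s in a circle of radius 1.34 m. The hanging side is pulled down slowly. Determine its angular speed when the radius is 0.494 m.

No torque about the axis ⇒ m r₁² ω₁ = m r₂² ω₂.
ω₂ = ω₁ (r₁/r₂)² = (2.43)(1.34/0.494)² = 17.88 rad/s.

ω₂ ≈ 17.9 rad/s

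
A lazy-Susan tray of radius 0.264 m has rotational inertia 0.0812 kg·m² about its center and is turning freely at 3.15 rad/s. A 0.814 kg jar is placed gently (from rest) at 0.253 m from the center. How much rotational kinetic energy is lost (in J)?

energy lost ≈ 0.157 J

The added mass arrives with no angular momentum about the center, and any external torque about the center is negligible, so the system's angular momentum is conserved.
Added inertia Σmr² = (0.814)(0.253)² = 0.05210 kg·m²; I_f = 0.08120 + 0.05210 = 0.1333 kg·m².
ω_f = I_p ω_i / I_f = (0.08120)(3.15) / 0.1333 = 1.919 rad/s.
KE_i = ½(0.08120)(3.150 rad/s)² = 0.4029 J; KE_f = ½(0.1333)(1.919)² = 0.2454 J.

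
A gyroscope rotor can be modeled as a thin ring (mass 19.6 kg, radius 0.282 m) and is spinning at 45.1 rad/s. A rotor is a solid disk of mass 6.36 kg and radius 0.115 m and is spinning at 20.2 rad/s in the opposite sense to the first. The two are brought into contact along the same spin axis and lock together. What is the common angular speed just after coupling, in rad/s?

The coupling torques are internal; angular momentum about the shared axis is conserved.
Moments of inertia: I_A = (19.6)(0.282)² = 1.559 kg·m²; I_B = ½(6.36)(0.115)² = 0.04206 kg·m².
Taking A's sense as positive: L = (1.559)(45.1) − (0.04206)(20.2) = 69.45 kg·m²·rad/s.
Combined I = 1.559 + 0.04206 = 1.601 kg·m².
ω_f = L / I = 69.45 / 1.601 = 43.38 rad/s.

|ω_f| ≈ 43.4 rad/s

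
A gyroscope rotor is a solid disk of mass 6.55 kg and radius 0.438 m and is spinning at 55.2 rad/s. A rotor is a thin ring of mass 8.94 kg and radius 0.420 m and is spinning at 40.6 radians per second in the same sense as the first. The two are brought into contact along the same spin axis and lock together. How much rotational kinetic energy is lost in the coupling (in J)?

ΔKE lost ≈ 47.9 J

The coupling torques are internal; angular momentum about the shared axis is conserved.
Moments of inertia: I_A = ½(6.55)(0.438)² = 0.6283 kg·m²; I_B = (8.94)(0.420)² = 1.577 kg·m².
Taking A's sense as positive: L = (0.6283)(55.2) + (1.577)(40.6) = 98.71 kg·m²·rad/s.
Combined I = 0.6283 + 1.577 = 2.205 kg·m².
ω_f = L / I = 98.71 / 2.205 = 44.76 rad/s.
KE_i = ½ΣIω² = 2257 J; KE_f = ½(2.205)(44.76)² = 2209 J.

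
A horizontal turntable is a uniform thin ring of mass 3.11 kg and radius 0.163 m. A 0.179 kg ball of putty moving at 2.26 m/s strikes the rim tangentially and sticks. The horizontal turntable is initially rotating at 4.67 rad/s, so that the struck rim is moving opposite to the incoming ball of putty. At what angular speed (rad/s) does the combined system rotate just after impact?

About the axle the impulsive forces during the collision are internal, so angular momentum about that axis is conserved.
I_p = (3.11)(0.163)² = 0.08263 kg·m². Taking the sense of the ball of putty's angular momentum as positive, L_{ball} = m v R = (0.179)(2.26)(0.163) = 0.06594 kg·m²/s.
L_i = −I_p ω_p + m v R = −(0.08263)(4.67) + 0.06594 = -0.3199 kg·m²/s.
After sticking, I_f = I_p + m R² = 0.08263 + (0.179)(0.163)² = 0.08739 kg·m².
ω_f = L_i / I_f = -0.3199 / 0.08739 = -3.661 rad/s.

|ω_f| ≈ 3.66 rad/s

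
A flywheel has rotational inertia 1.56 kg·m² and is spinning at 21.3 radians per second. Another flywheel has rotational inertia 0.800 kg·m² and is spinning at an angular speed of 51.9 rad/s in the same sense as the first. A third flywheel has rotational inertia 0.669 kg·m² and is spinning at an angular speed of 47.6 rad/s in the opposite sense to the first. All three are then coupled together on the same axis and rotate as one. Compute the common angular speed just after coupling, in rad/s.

|ω_f| ≈ 14.2 rad/s

No external torque acts about the common axis, so total angular momentum is conserved.
Taking A's sense as positive: L = (1.560)(21.3) + (0.8000)(51.9) − (0.6690)(47.6) = 42.90 kg·m²·rad/s.
Combined I = 1.560 + 0.8000 + 0.6690 = 3.029 kg·m².
ω_f = L / I = 42.90 / 3.029 = 14.16 rad/s.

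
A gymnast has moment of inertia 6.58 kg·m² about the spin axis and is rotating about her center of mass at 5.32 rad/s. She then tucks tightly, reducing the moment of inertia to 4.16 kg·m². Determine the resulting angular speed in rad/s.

ω₂ ≈ 8.41 rad/s

With no external torque about the axis, L is conserved: I₁ω₁ = I₂ω₂.
ω₂ = I₁ω₁ / I₂ = (6.580)(5.32 rad/s) / (4.160) = 8.415 rad/s.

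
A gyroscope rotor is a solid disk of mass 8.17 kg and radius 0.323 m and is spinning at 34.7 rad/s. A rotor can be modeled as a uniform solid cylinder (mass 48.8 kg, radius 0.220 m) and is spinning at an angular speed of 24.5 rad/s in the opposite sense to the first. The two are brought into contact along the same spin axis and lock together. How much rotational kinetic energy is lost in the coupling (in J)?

ΔKE lost ≈ 549 J

The coupling torques are internal; angular momentum about the shared axis is conserved.
Moments of inertia: I_A = ½(8.17)(0.323)² = 0.4262 kg·m²; I_B = ½(48.8)(0.220)² = 1.181 kg·m².
Taking A's sense as positive: L = (0.4262)(34.7) − (1.181)(24.5) = -14.14 kg·m²·rad/s.
Combined I = 0.4262 + 1.181 = 1.607 kg·m².
ω_f = L / I = -14.14 / 1.607 = -8.801 rad/s.
KE_i = ½ΣIω² = 611.0 J; KE_f = ½(1.607)(8.801)² = 62.25 J.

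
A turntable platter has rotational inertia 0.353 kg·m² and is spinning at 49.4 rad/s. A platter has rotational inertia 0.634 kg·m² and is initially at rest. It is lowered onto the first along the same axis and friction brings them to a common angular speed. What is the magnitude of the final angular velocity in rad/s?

|ω_f| ≈ 17.7 rad/s

No external torque acts about the common axis, so total angular momentum is conserved.
Taking A's sense as positive: L = (0.3530)(49.4) = 17.44 kg·m²·rad/s.
Combined I = 0.3530 + 0.6340 = 0.9870 kg·m².
ω_f = L / I = 17.44 / 0.9870 = 17.67 rad/s.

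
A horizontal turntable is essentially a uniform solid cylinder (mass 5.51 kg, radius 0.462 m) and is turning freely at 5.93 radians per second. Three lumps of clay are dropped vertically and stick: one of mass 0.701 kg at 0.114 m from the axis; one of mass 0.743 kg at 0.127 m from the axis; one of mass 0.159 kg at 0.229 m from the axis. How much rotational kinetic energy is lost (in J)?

No external torque acts about the axis; L_before = L_after.
I_p = ½(5.51)(0.462)² = 0.5880 kg·m².
Added inertia Σmr² = (0.701)(0.114)² + (0.743)(0.127)² + (0.159)(0.229)² = 0.02943 kg·m²; I_f = 0.5880 + 0.02943 = 0.6175 kg·m².
ω_f = I_p ω_i / I_f = (0.5880)(5.93) / 0.6175 = 5.647 rad/s.
KE_i = ½(0.5880)(5.930 rad/s)² = 10.34 J; KE_f = ½(0.6175)(5.647)² = 9.846 J.

energy lost ≈ 0.493 J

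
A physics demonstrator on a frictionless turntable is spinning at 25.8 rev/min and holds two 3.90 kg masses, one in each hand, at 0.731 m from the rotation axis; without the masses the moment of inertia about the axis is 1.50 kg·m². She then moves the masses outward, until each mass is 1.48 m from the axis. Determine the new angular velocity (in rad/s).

Angular momentum about the spin axis is conserved since the torque about it is zero.
I₁ = 1.50 + 2(3.90)(0.731)² = 5.668 kg·m²; I₂ = 1.50 + 2(3.90)(1.48)² = 18.59 kg·m².
ω₂ = I₁ω₁ / I₂ = (5.668)(25.8 rpm) / (18.59) = 7.868 rpm = 0.8240 rad/s.

ω₂ ≈ 0.824 rad/s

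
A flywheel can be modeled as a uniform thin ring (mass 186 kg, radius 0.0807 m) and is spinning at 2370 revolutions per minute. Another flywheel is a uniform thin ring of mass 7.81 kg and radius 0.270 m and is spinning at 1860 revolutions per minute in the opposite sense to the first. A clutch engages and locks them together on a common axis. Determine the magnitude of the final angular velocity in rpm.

|ω_f| ≈ 1020 rpm

The coupling torques are internal; angular momentum about the shared axis is conserved.
Moments of inertia: I_A = (186)(0.0807)² = 1.211 kg·m²; I_B = (7.81)(0.270)² = 0.5693 kg·m².
Taking A's sense as positive: L = (1.211)(2370) − (0.5693)(1860) = 1812 kg·m²·rpm.
Combined I = 1.211 + 0.5693 = 1.781 kg·m².
ω_f = L / I = 1812 / 1.781 = 1018 rpm.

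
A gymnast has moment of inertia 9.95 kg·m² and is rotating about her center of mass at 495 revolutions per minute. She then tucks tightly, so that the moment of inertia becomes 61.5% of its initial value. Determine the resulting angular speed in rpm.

ω₂ ≈ 805 rpm

Angular momentum about the spin axis is conserved since the torque about it is zero.
I₂ = 0.615 × 9.95 = 6.119 kg·m².
ω₂ = I₁ω₁ / I₂ = (9.950)(495 rpm) / (6.119) = 804.9 rpm.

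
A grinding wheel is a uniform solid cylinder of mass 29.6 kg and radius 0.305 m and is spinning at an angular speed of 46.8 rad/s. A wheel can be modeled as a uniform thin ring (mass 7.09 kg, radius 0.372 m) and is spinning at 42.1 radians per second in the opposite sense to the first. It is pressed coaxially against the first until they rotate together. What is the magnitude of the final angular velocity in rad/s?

|ω_f| ≈ 9.81 rad/s

The coupling torques are internal; angular momentum about the shared axis is conserved.
Moments of inertia: I_A = ½(29.6)(0.305)² = 1.377 kg·m²; I_B = (7.09)(0.372)² = 0.9811 kg·m².
Taking A's sense as positive: L = (1.377)(46.8) − (0.9811)(42.1) = 23.13 kg·m²·rad/s.
Combined I = 1.377 + 0.9811 = 2.358 kg·m².
ω_f = L / I = 23.13 / 2.358 = 9.808 rad/s.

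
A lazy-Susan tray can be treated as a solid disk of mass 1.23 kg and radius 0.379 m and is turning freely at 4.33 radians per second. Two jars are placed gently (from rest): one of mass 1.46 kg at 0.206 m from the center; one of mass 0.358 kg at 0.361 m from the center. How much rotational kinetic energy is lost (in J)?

No external torque acts about the center; L_before = L_after.
I_p = ½(1.23)(0.379)² = 0.08834 kg·m².
Added inertia Σmr² = (1.46)(0.206)² + (0.358)(0.361)² = 0.1086 kg·m²; I_f = 0.08834 + 0.1086 = 0.1970 kg·m².
ω_f = I_p ω_i / I_f = (0.08834)(4.33) / 0.1970 = 1.942 rad/s.
KE_i = ½(0.08834)(4.330 rad/s)² = 0.8281 J; KE_f = ½(0.1970)(1.942)² = 0.3714 J.

energy lost ≈ 0.457 J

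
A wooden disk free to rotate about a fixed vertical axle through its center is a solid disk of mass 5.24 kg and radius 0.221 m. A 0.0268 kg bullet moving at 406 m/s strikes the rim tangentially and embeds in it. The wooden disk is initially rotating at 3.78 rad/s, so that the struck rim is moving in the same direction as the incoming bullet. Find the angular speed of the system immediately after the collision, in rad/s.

The axle reaction passes through the axle and exerts no torque about it; angular momentum about the axle is conserved through the impact.
I_p = ½(5.24)(0.221)² = 0.1280 kg·m². Taking the sense of the bullet's angular momentum as positive, L_{bullet} = m v R = (0.0268)(406)(0.221) = 2.405 kg·m²/s.
L_i = +I_p ω_p + m v R = +(0.1280)(3.78) + 2.405 = 2.888 kg·m²/s.
After sticking, I_f = I_p + m R² = 0.1280 + (0.0268)(0.221)² = 0.1293 kg·m².
ω_f = L_i / I_f = 2.888 / 0.1293 = 22.34 rad/s.

|ω_f| ≈ 22.3 rad/s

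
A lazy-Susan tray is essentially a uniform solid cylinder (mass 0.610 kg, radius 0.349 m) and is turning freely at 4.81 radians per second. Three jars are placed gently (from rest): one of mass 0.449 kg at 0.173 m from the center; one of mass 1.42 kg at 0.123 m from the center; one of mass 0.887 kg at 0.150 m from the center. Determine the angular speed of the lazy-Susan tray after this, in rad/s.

The added mass arrives with no angular momentum about the center, and any external torque about the center is negligible, so the system's angular momentum is conserved.
I_p = ½(0.610)(0.349)² = 0.03715 kg·m².
Added inertia Σmr² = (0.449)(0.173)² + (1.42)(0.123)² + (0.887)(0.150)² = 0.05488 kg·m²; I_f = 0.03715 + 0.05488 = 0.09203 kg·m².
ω_f = I_p ω_i / I_f = (0.03715)(4.81) / 0.09203 = 1.942 rad/s.

ω_f ≈ 1.94 rad/s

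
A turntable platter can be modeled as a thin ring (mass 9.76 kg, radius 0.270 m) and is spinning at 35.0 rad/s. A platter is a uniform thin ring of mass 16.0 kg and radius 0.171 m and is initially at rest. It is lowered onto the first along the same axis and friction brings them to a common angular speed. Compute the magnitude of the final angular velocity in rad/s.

The coupling torques are internal; angular momentum about the shared axis is conserved.
Moments of inertia: I_A = (9.76)(0.270)² = 0.7115 kg·m²; I_B = (16.0)(0.171)² = 0.4679 kg·m².
Taking A's sense as positive: L = (0.7115)(35.0) = 24.90 kg·m²·rad/s.
Combined I = 0.7115 + 0.4679 = 1.179 kg·m².
ω_f = L / I = 24.90 / 1.179 = 21.12 rad/s.

|ω_f| ≈ 21.1 rad/s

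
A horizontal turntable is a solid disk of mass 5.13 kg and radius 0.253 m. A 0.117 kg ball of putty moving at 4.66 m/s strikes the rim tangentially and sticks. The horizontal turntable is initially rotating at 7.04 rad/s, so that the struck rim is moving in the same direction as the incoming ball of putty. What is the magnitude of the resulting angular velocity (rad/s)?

|ω_f| ≈ 7.54 rad/s

The axle reaction passes through the axle and exerts no torque about it; angular momentum about the axle is conserved through the impact.
I_p = ½(5.13)(0.253)² = 0.1642 kg·m². Taking the sense of the ball of putty's angular momentum as positive, L_{ball} = m v R = (0.117)(4.66)(0.253) = 0.1379 kg·m²/s.
L_i = +I_p ω_p + m v R = +(0.1642)(7.04) + 0.1379 = 1.294 kg·m²/s.
After sticking, I_f = I_p + m R² = 0.1642 + (0.117)(0.253)² = 0.1717 kg·m².
ω_f = L_i / I_f = 1.294 / 0.1717 = 7.536 rad/s.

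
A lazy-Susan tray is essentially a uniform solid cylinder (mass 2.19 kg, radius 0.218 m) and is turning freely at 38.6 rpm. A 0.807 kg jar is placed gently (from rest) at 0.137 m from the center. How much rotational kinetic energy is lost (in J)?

energy lost ≈ 0.0958 J

The added mass arrives with no angular momentum about the center, and any external torque about the center is negligible, so the system's angular momentum is conserved.
I_p = ½(2.19)(0.218)² = 0.05204 kg·m².
Added inertia Σmr² = (0.807)(0.137)² = 0.01515 kg·m²; I_f = 0.05204 + 0.01515 = 0.06719 kg·m².
ω_f = I_p ω_i / I_f = (0.05204)(38.6) / 0.06719 = 29.90 rpm.
KE_i = ½(0.05204)(4.042 rad/s)² = 0.4251 J; KE_f = ½(0.06719)(3.131)² = 0.3293 J.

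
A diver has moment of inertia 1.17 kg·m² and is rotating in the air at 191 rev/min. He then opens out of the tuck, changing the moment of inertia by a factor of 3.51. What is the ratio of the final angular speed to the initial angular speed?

ω₂/ω₁ ≈ 0.285

With no external torque about the axis, L is conserved: I₁ω₁ = I₂ω₂.
I₂ = 3.51 × 1.17 = 4.107 kg·m².
ω₂/ω₁ = I₁/I₂ = 1.170 / 4.107 = 0.2849.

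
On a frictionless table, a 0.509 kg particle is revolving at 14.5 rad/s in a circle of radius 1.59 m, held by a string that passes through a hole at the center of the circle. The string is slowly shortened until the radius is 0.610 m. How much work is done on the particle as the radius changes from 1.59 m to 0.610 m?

The constraining force is radial, so m r² ω about the center is conserved.
ω₂ = ω₁ (r₁/r₂)² = (14.5)(1.59/0.610)² = 98.52 rad/s.
W = ΔKE = ½m(v₂² − v₁²) = 783.8 J.

W ≈ 784 J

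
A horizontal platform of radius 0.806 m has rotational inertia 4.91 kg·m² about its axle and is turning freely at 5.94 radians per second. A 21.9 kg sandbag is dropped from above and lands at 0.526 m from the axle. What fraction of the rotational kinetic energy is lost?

No external torque acts about the axle; L_before = L_after.
Added inertia Σmr² = (21.9)(0.526)² = 6.059 kg·m²; I_f = 4.910 + 6.059 = 10.97 kg·m².
ω_f = I_p ω_i / I_f = (4.910)(5.94) / 10.97 = 2.659 rad/s.
KE_i = ½(4.910)(5.940 rad/s)² = 86.62 J; KE_f = ½(10.97)(2.659)² = 38.77 J.
Fraction lost = 0.5524.

fraction ≈ 0.552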